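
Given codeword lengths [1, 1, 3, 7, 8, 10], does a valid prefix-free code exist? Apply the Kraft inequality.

Kraft inequality: Σ 2^(-l_i) ≤ 1 for prefix-free code
Calculating: 2^(-1) + 2^(-1) + 2^(-3) + 2^(-7) + 2^(-8) + 2^(-10)
= 0.5 + 0.5 + 0.125 + 0.0078125 + 0.00390625 + 0.0009765625
= 1.1377
Since 1.1377 > 1, prefix-free code does not exist


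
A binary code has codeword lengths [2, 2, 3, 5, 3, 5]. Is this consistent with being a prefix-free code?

Kraft inequality: Σ 2^(-l_i) ≤ 1 for prefix-free code
Calculating: 2^(-2) + 2^(-2) + 2^(-3) + 2^(-5) + 2^(-3) + 2^(-5)
= 0.25 + 0.25 + 0.125 + 0.03125 + 0.125 + 0.03125
= 0.8125
Since 0.8125 ≤ 1, prefix-free code exists


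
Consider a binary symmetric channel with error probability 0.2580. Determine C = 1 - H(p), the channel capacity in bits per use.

For BSC with error probability p:
C = 1 - H(p) where H(p) is binary entropy
H(0.2580) = -0.2580 × log₂(0.2580) - 0.7420 × log₂(0.7420)
H(p) = 0.8237
C = 1 - 0.8237 = 0.1763 bits/use


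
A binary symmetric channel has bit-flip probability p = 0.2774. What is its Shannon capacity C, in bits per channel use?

For BSC with error probability p:
C = 1 - H(p) where H(p) is binary entropy
H(0.2774) = -0.2774 × log₂(0.2774) - 0.7226 × log₂(0.7226)
H(p) = 0.8519
C = 1 - 0.8519 = 0.1481 bits/use


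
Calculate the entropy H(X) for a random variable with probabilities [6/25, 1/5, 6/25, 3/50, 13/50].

H(X) = -Σ p(x) log₂ p(x)
  -6/25 × log₂(6/25) = 0.4941
  -1/5 × log₂(1/5) = 0.4644
  -6/25 × log₂(6/25) = 0.4941
  -3/50 × log₂(3/50) = 0.2435
  -13/50 × log₂(13/50) = 0.5053
H(X) = 2.2015 bits


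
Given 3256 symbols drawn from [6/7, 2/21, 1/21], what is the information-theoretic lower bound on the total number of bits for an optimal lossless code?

Entropy H = 0.7229 bits/symbol
Minimum bits = H × n = 0.7229 × 3256
= 2353.63 bits


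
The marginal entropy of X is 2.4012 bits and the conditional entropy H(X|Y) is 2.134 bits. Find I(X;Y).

I(X;Y) = H(X) - H(X|Y)
I(X;Y) = 2.4012 - 2.134 = 0.2672 bits


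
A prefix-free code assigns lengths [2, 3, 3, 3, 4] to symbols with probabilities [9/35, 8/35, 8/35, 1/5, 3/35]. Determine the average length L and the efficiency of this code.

Average length L = Σ p_i × l_i = 2.8286 bits
Entropy H = 2.2454 bits
Efficiency η = H/L × 100% = 79.38%


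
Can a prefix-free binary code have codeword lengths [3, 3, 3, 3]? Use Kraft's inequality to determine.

Kraft inequality: Σ 2^(-l_i) ≤ 1 for prefix-free code
Calculating: 2^(-3) + 2^(-3) + 2^(-3) + 2^(-3)
= 0.125 + 0.125 + 0.125 + 0.125
= 0.5000
Since 0.5000 ≤ 1, prefix-free code exists


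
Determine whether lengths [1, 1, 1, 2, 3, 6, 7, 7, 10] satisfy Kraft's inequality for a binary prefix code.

Kraft inequality: Σ 2^(-l_i) ≤ 1 for prefix-free code
Calculating: 2^(-1) + 2^(-1) + 2^(-1) + 2^(-2) + 2^(-3) + 2^(-6) + 2^(-7) + 2^(-7) + 2^(-10)
= 0.5 + 0.5 + 0.5 + 0.25 + 0.125 + 0.015625 + 0.0078125 + 0.0078125 + 0.0009765625
= 1.9072
Since 1.9072 > 1, prefix-free code does not exist


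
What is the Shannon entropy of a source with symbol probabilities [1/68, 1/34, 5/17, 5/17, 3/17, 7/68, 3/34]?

H(X) = -Σ p(x) log₂ p(x)
  -1/68 × log₂(1/68) = 0.0895
  -1/34 × log₂(1/34) = 0.1496
  -5/17 × log₂(5/17) = 0.5193
  -5/17 × log₂(5/17) = 0.5193
  -3/17 × log₂(3/17) = 0.4416
  -7/68 × log₂(7/68) = 0.3377
  -3/34 × log₂(3/34) = 0.3090
H(X) = 2.3660 bits


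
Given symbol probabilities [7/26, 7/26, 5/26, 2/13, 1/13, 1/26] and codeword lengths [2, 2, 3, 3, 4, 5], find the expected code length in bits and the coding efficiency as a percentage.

Average length L = Σ p_i × l_i = 2.6154 bits
Entropy H = 2.3576 bits
Efficiency η = H/L × 100% = 90.15%


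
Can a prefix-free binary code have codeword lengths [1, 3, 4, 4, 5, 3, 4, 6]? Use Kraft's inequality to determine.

Kraft inequality: Σ 2^(-l_i) ≤ 1 for prefix-free code
Calculating: 2^(-1) + 2^(-3) + 2^(-4) + 2^(-4) + 2^(-5) + 2^(-3) + 2^(-4) + 2^(-6)
= 0.5 + 0.125 + 0.0625 + 0.0625 + 0.03125 + 0.125 + 0.0625 + 0.015625
= 0.9844
Since 0.9844 ≤ 1, prefix-free code exists


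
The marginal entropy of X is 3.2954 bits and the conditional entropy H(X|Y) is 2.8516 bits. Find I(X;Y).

I(X;Y) = H(X) - H(X|Y)
I(X;Y) = 3.2954 - 2.8516 = 0.4438 bits


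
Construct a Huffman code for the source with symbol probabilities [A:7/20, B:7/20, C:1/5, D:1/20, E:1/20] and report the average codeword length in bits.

Huffman tree construction:
Combine smallest probabilities repeatedly
Resulting codes:
  A: 11 (length 2)
  B: 0 (length 1)
  C: 101 (length 3)
  D: 1000 (length 4)
  E: 1001 (length 4)
Average length = Σ p(s) × length(s) = 2.0500 bits


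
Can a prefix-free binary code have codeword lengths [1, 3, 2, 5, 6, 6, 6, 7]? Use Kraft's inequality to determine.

Kraft inequality: Σ 2^(-l_i) ≤ 1 for prefix-free code
Calculating: 2^(-1) + 2^(-3) + 2^(-2) + 2^(-5) + 2^(-6) + 2^(-6) + 2^(-6) + 2^(-7)
= 0.5 + 0.125 + 0.25 + 0.03125 + 0.015625 + 0.015625 + 0.015625 + 0.0078125
= 0.9609
Since 0.9609 ≤ 1, prefix-free code exists


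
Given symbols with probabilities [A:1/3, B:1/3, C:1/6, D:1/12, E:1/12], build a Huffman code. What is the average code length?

Huffman tree construction:
Combine smallest probabilities repeatedly
Resulting codes:
  A: 10 (length 2)
  B: 11 (length 2)
  C: 00 (length 2)
  D: 010 (length 3)
  E: 011 (length 3)
Average length = Σ p(s) × length(s) = 2.1667 bits


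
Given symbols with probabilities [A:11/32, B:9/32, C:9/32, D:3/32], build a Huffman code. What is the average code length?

Huffman tree construction:
Combine smallest probabilities repeatedly
Resulting codes:
  A: 11 (length 2)
  B: 01 (length 2)
  C: 10 (length 2)
  D: 00 (length 2)
Average length = Σ p(s) × length(s) = 2.0000 bits


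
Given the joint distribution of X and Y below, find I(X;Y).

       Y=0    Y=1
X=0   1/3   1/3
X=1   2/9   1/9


H(X) = 0.9183, H(Y) = 0.9911, H(X,Y) = 1.8911
I(X;Y) = H(X) + H(Y) - H(X,Y) = 0.0183 bits


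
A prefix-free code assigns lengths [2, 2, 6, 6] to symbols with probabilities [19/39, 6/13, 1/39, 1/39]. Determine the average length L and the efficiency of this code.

Average length L = Σ p_i × l_i = 2.2051 bits
Entropy H = 1.2913 bits
Efficiency η = H/L × 100% = 58.56%


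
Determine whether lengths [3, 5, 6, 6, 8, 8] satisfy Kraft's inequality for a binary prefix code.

Kraft inequality: Σ 2^(-l_i) ≤ 1 for prefix-free code
Calculating: 2^(-3) + 2^(-5) + 2^(-6) + 2^(-6) + 2^(-8) + 2^(-8)
= 0.125 + 0.03125 + 0.015625 + 0.015625 + 0.00390625 + 0.00390625
= 0.1953
Since 0.1953 ≤ 1, prefix-free code exists


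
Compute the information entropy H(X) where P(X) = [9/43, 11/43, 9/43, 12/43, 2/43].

H(X) = -Σ p(x) log₂ p(x)
  -9/43 × log₂(9/43) = 0.4723
  -11/43 × log₂(11/43) = 0.5031
  -9/43 × log₂(9/43) = 0.4723
  -12/43 × log₂(12/43) = 0.5139
  -2/43 × log₂(2/43) = 0.2059
H(X) = 2.1674 bits


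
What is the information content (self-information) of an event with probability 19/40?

Information content I(x) = -log₂(p(x))
I = -log₂(19/40) = -log₂(0.4750)
I = 1.0740 bits


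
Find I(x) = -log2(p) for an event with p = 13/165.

Information content I(x) = -log₂(p(x))
I = -log₂(13/165) = -log₂(0.0788)
I = 3.6659 bits


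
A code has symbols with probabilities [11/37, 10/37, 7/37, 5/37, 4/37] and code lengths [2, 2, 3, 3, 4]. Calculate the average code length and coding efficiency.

Average length L = Σ p_i × l_i = 2.5405 bits
Entropy H = 2.2220 bits
Efficiency η = H/L × 100% = 87.46%


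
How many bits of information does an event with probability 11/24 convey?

Information content I(x) = -log₂(p(x))
I = -log₂(11/24) = -log₂(0.4583)
I = 1.1255 bits


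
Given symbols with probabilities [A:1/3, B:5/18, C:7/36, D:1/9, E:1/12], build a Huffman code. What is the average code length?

Huffman tree construction:
Combine smallest probabilities repeatedly
Resulting codes:
  A: 11 (length 2)
  B: 10 (length 2)
  C: 00 (length 2)
  D: 011 (length 3)
  E: 010 (length 3)
Average length = Σ p(s) × length(s) = 2.1944 bits


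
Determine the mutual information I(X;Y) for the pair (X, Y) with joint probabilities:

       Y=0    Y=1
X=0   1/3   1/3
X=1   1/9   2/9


H(X) = 0.9183, H(Y) = 0.9911, H(X,Y) = 1.8911
I(X;Y) = H(X) + H(Y) - H(X,Y) = 0.0183 bits


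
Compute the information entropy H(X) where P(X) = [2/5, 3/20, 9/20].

H(X) = -Σ p(x) log₂ p(x)
  -2/5 × log₂(2/5) = 0.5288
  -3/20 × log₂(3/20) = 0.4105
  -9/20 × log₂(9/20) = 0.5184
H(X) = 1.4577 bits


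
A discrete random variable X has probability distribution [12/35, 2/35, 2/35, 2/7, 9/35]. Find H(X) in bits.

H(X) = -Σ p(x) log₂ p(x)
  -12/35 × log₂(12/35) = 0.5295
  -2/35 × log₂(2/35) = 0.2360
  -2/35 × log₂(2/35) = 0.2360
  -2/7 × log₂(2/7) = 0.5164
  -9/35 × log₂(9/35) = 0.5038
H(X) = 2.0216 bits


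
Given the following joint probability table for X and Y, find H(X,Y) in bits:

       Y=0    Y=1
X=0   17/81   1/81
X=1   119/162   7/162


H(X,Y) = -Σ p(x,y) log₂ p(x,y)
  p(0,0)=17/81: -0.2099 × log₂(0.2099) = 0.4727
  p(0,1)=1/81: -0.0123 × log₂(0.0123) = 0.0783
  p(1,0)=119/162: -0.7346 × log₂(0.7346) = 0.3269
  p(1,1)=7/162: -0.0432 × log₂(0.0432) = 0.1958
H(X,Y) = 1.0737 bits


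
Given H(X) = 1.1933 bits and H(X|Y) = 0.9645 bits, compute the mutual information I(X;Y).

I(X;Y) = H(X) - H(X|Y)
I(X;Y) = 1.1933 - 0.9645 = 0.2288 bits


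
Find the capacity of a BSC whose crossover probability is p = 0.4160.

For BSC with error probability p:
C = 1 - H(p) where H(p) is binary entropy
H(0.4160) = -0.4160 × log₂(0.4160) - 0.5840 × log₂(0.5840)
H(p) = 0.9795
C = 1 - 0.9795 = 0.0205 bits/use


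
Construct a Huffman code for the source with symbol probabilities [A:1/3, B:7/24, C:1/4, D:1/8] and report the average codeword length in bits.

Huffman tree construction:
Combine smallest probabilities repeatedly
Resulting codes:
  A: 11 (length 2)
  B: 10 (length 2)
  C: 01 (length 2)
  D: 00 (length 2)
Average length = Σ p(s) × length(s) = 2.0000 bits


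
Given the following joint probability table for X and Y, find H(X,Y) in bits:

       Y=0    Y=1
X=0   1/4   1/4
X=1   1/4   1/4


H(X,Y) = -Σ p(x,y) log₂ p(x,y)
  p(0,0)=1/4: -0.2500 × log₂(0.2500) = 0.5000
  p(0,1)=1/4: -0.2500 × log₂(0.2500) = 0.5000
  p(1,0)=1/4: -0.2500 × log₂(0.2500) = 0.5000
  p(1,1)=1/4: -0.2500 × log₂(0.2500) = 0.5000
H(X,Y) = 2.0000 bits


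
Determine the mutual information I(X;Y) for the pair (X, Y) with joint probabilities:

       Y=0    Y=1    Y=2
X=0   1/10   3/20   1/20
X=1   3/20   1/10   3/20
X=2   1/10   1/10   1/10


H(X) = 1.5710, H(Y) = 1.5813, H(X,Y) = 3.1087
I(X;Y) = H(X) + H(Y) - H(X,Y) = 0.0435 bits


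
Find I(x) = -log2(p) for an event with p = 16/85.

Information content I(x) = -log₂(p(x))
I = -log₂(16/85) = -log₂(0.1882)
I = 2.4094 bits


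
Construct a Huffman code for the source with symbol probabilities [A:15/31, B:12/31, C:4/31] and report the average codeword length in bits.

Huffman tree construction:
Combine smallest probabilities repeatedly
Resulting codes:
  A: 0 (length 1)
  B: 11 (length 2)
  C: 10 (length 2)
Average length = Σ p(s) × length(s) = 1.5161 bits


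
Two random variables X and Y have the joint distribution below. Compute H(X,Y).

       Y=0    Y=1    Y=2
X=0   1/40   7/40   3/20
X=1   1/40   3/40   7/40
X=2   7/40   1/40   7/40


H(X,Y) = -Σ p(x,y) log₂ p(x,y)
  p(0,0)=1/40: -0.0250 × log₂(0.0250) = 0.1330
  p(0,1)=7/40: -0.1750 × log₂(0.1750) = 0.4401
  p(0,2)=3/20: -0.1500 × log₂(0.1500) = 0.4105
  p(1,0)=1/40: -0.0250 × log₂(0.0250) = 0.1330
  p(1,1)=3/40: -0.0750 × log₂(0.0750) = 0.2803
  p(1,2)=7/40: -0.1750 × log₂(0.1750) = 0.4401
  p(2,0)=7/40: -0.1750 × log₂(0.1750) = 0.4401
  p(2,1)=1/40: -0.0250 × log₂(0.0250) = 0.1330
  p(2,2)=7/40: -0.1750 × log₂(0.1750) = 0.4401
H(X,Y) = 2.8502 bits


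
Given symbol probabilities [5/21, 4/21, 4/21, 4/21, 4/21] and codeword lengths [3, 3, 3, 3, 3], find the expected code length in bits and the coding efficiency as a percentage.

Average length L = Σ p_i × l_i = 3.0000 bits
Entropy H = 2.3157 bits
Efficiency η = H/L × 100% = 77.19%


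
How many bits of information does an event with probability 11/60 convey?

Information content I(x) = -log₂(p(x))
I = -log₂(11/60) = -log₂(0.1833)
I = 2.4475 bits


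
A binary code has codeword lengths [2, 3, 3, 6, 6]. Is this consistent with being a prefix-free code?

Kraft inequality: Σ 2^(-l_i) ≤ 1 for prefix-free code
Calculating: 2^(-2) + 2^(-3) + 2^(-3) + 2^(-6) + 2^(-6)
= 0.25 + 0.125 + 0.125 + 0.015625 + 0.015625
= 0.5312
Since 0.5312 ≤ 1, prefix-free code exists


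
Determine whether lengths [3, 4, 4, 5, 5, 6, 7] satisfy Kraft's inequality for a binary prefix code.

Kraft inequality: Σ 2^(-l_i) ≤ 1 for prefix-free code
Calculating: 2^(-3) + 2^(-4) + 2^(-4) + 2^(-5) + 2^(-5) + 2^(-6) + 2^(-7)
= 0.125 + 0.0625 + 0.0625 + 0.03125 + 0.03125 + 0.015625 + 0.0078125
= 0.3359
Since 0.3359 ≤ 1, prefix-free code exists


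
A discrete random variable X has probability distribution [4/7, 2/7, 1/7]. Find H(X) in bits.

H(X) = -Σ p(x) log₂ p(x)
  -4/7 × log₂(4/7) = 0.4613
  -2/7 × log₂(2/7) = 0.5164
  -1/7 × log₂(1/7) = 0.4011
H(X) = 1.3788 bits


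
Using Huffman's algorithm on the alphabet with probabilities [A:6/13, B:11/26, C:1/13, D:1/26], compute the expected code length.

Huffman tree construction:
Combine smallest probabilities repeatedly
Resulting codes:
  A: 0 (length 1)
  B: 11 (length 2)
  C: 101 (length 3)
  D: 100 (length 3)
Average length = Σ p(s) × length(s) = 1.6538 bits


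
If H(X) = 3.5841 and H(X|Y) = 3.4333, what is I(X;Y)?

I(X;Y) = H(X) - H(X|Y)
I(X;Y) = 3.5841 - 3.4333 = 0.1508 bits


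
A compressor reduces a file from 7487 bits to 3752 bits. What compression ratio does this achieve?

Compression ratio = Original / Compressed
= 7487 / 3752 = 2.00:1


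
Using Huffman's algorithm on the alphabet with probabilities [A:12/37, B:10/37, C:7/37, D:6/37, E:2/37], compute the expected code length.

Huffman tree construction:
Combine smallest probabilities repeatedly
Resulting codes:
  A: 11 (length 2)
  B: 10 (length 2)
  C: 00 (length 2)
  D: 011 (length 3)
  E: 010 (length 3)
Average length = Σ p(s) × length(s) = 2.2162 bits


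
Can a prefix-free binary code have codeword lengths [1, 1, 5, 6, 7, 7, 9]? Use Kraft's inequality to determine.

Kraft inequality: Σ 2^(-l_i) ≤ 1 for prefix-free code
Calculating: 2^(-1) + 2^(-1) + 2^(-5) + 2^(-6) + 2^(-7) + 2^(-7) + 2^(-9)
= 0.5 + 0.5 + 0.03125 + 0.015625 + 0.0078125 + 0.0078125 + 0.001953125
= 1.0645
Since 1.0645 > 1, prefix-free code does not exist


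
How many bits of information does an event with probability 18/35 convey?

Information content I(x) = -log₂(p(x))
I = -log₂(18/35) = -log₂(0.5143)
I = 0.9594 bits


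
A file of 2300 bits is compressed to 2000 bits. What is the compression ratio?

Compression ratio = Original / Compressed
= 2300 / 2000 = 1.15:1


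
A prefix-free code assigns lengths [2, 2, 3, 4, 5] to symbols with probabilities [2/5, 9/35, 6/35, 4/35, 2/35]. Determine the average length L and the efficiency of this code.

Average length L = Σ p_i × l_i = 2.5714 bits
Entropy H = 2.0624 bits
Efficiency η = H/L × 100% = 80.20%


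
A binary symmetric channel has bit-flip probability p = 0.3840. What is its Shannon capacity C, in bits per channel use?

For BSC with error probability p:
C = 1 - H(p) where H(p) is binary entropy
H(0.3840) = -0.3840 × log₂(0.3840) - 0.6160 × log₂(0.6160)
H(p) = 0.9608
C = 1 - 0.9608 = 0.0392 bits/use


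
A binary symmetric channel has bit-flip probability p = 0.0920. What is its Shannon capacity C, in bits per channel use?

For BSC with error probability p:
C = 1 - H(p) where H(p) is binary entropy
H(0.0920) = -0.0920 × log₂(0.0920) - 0.9080 × log₂(0.9080)
H(p) = 0.4431
C = 1 - 0.4431 = 0.5569 bits/use


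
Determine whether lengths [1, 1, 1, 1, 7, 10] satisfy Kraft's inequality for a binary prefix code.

Kraft inequality: Σ 2^(-l_i) ≤ 1 for prefix-free code
Calculating: 2^(-1) + 2^(-1) + 2^(-1) + 2^(-1) + 2^(-7) + 2^(-10)
= 0.5 + 0.5 + 0.5 + 0.5 + 0.0078125 + 0.0009765625
= 2.0088
Since 2.0088 > 1, prefix-free code does not exist


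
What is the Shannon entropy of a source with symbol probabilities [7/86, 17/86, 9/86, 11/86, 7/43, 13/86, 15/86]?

H(X) = -Σ p(x) log₂ p(x)
  -7/86 × log₂(7/86) = 0.2946
  -17/86 × log₂(17/86) = 0.4623
  -9/86 × log₂(9/86) = 0.3408
  -11/86 × log₂(11/86) = 0.3795
  -7/43 × log₂(7/43) = 0.4263
  -13/86 × log₂(13/86) = 0.4120
  -15/86 × log₂(15/86) = 0.4394
H(X) = 2.7549 bits


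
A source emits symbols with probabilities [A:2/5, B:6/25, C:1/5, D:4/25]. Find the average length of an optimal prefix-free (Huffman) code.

Huffman tree construction:
Combine smallest probabilities repeatedly
Resulting codes:
  A: 0 (length 1)
  B: 10 (length 2)
  C: 111 (length 3)
  D: 110 (length 3)
Average length = Σ p(s) × length(s) = 1.9600 bits


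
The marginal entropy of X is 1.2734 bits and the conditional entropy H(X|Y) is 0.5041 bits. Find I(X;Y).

I(X;Y) = H(X) - H(X|Y)
I(X;Y) = 1.2734 - 0.5041 = 0.7693 bits


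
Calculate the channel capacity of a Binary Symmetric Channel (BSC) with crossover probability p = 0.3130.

For BSC with error probability p:
C = 1 - H(p) where H(p) is binary entropy
H(0.3130) = -0.3130 × log₂(0.3130) - 0.6870 × log₂(0.6870)
H(p) = 0.8966
C = 1 - 0.8966 = 0.1034 bits/use


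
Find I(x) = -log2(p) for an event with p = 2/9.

Information content I(x) = -log₂(p(x))
I = -log₂(2/9) = -log₂(0.2222)
I = 2.1699 bits


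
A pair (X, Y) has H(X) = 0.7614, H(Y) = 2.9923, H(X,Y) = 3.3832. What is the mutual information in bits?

I(X;Y) = H(X) + H(Y) - H(X,Y)
I(X;Y) = 0.7614 + 2.9923 - 3.3832 = 0.3705 bits


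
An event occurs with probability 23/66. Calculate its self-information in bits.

Information content I(x) = -log₂(p(x))
I = -log₂(23/66) = -log₂(0.3485)
I = 1.5208 bits


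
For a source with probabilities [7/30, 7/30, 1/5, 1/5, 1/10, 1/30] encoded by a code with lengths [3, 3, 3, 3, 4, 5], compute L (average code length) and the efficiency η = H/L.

Average length L = Σ p_i × l_i = 3.1667 bits
Entropy H = 2.4043 bits
Efficiency η = H/L × 100% = 75.93%


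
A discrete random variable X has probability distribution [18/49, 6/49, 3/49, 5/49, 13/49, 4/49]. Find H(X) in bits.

H(X) = -Σ p(x) log₂ p(x)
  -18/49 × log₂(18/49) = 0.5307
  -6/49 × log₂(6/49) = 0.3710
  -3/49 × log₂(3/49) = 0.2467
  -5/49 × log₂(5/49) = 0.3360
  -13/49 × log₂(13/49) = 0.5079
  -4/49 × log₂(4/49) = 0.2951
H(X) = 2.2874 bits


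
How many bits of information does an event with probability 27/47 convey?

Information content I(x) = -log₂(p(x))
I = -log₂(27/47) = -log₂(0.5745)
I = 0.7997 bits


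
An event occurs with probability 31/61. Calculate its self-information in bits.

Information content I(x) = -log₂(p(x))
I = -log₂(31/61) = -log₂(0.5082)
I = 0.9765 bits


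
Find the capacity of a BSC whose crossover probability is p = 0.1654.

For BSC with error probability p:
C = 1 - H(p) where H(p) is binary entropy
H(0.1654) = -0.1654 × log₂(0.1654) - 0.8346 × log₂(0.8346)
H(p) = 0.6471
C = 1 - 0.6471 = 0.3529 bits/use


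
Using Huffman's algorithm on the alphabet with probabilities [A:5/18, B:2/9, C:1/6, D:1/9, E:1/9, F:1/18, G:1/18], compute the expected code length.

Huffman tree construction:
Combine smallest probabilities repeatedly
Resulting codes:
  A: 10 (length 2)
  B: 00 (length 2)
  C: 111 (length 3)
  D: 010 (length 3)
  E: 011 (length 3)
  F: 1100 (length 4)
  G: 1101 (length 4)
Average length = Σ p(s) × length(s) = 2.6111 bits


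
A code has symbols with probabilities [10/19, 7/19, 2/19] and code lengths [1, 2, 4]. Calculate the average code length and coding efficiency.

Average length L = Σ p_i × l_i = 1.6842 bits
Entropy H = 1.3600 bits
Efficiency η = H/L × 100% = 80.75%


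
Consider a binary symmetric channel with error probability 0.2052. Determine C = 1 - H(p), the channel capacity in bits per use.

For BSC with error probability p:
C = 1 - H(p) where H(p) is binary entropy
H(0.2052) = -0.2052 × log₂(0.2052) - 0.7948 × log₂(0.7948)
H(p) = 0.7322
C = 1 - 0.7322 = 0.2678 bits/use


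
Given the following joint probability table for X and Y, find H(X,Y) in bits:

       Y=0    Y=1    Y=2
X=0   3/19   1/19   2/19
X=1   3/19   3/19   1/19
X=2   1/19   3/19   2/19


H(X,Y) = -Σ p(x,y) log₂ p(x,y)
  p(0,0)=3/19: -0.1579 × log₂(0.1579) = 0.4205
  p(0,1)=1/19: -0.0526 × log₂(0.0526) = 0.2236
  p(0,2)=2/19: -0.1053 × log₂(0.1053) = 0.3419
  p(1,0)=3/19: -0.1579 × log₂(0.1579) = 0.4205
  p(1,1)=3/19: -0.1579 × log₂(0.1579) = 0.4205
  p(1,2)=1/19: -0.0526 × log₂(0.0526) = 0.2236
  p(2,0)=1/19: -0.0526 × log₂(0.0526) = 0.2236
  p(2,1)=3/19: -0.1579 × log₂(0.1579) = 0.4205
  p(2,2)=2/19: -0.1053 × log₂(0.1053) = 0.3419
H(X,Y) = 3.0364 bits


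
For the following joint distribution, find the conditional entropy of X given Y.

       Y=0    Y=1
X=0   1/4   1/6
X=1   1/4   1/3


H(X|Y) = Σ_y p(y) H(X|Y=y)
  p(Y=0) = 1/2, H(X|Y=0) = 1.0000
  p(Y=1) = 1/2, H(X|Y=1) = 0.9183
H(X|Y) = 0.5000×1.0000 + 0.5000×0.9183 = 0.9591 bits


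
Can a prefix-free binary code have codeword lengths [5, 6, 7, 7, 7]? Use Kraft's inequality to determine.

Kraft inequality: Σ 2^(-l_i) ≤ 1 for prefix-free code
Calculating: 2^(-5) + 2^(-6) + 2^(-7) + 2^(-7) + 2^(-7)
= 0.03125 + 0.015625 + 0.0078125 + 0.0078125 + 0.0078125
= 0.0703
Since 0.0703 ≤ 1, prefix-free code exists


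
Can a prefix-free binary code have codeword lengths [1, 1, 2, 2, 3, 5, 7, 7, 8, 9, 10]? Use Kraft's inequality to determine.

Kraft inequality: Σ 2^(-l_i) ≤ 1 for prefix-free code
Calculating: 2^(-1) + 2^(-1) + 2^(-2) + 2^(-2) + 2^(-3) + 2^(-5) + 2^(-7) + 2^(-7) + 2^(-8) + 2^(-9) + 2^(-10)
= 0.5 + 0.5 + 0.25 + 0.25 + 0.125 + 0.03125 + 0.0078125 + 0.0078125 + 0.00390625 + 0.001953125 + 0.0009765625
= 1.6787
Since 1.6787 > 1, prefix-free code does not exist


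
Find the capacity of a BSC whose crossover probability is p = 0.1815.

For BSC with error probability p:
C = 1 - H(p) where H(p) is binary entropy
H(0.1815) = -0.1815 × log₂(0.1815) - 0.8185 × log₂(0.8185)
H(p) = 0.6833
C = 1 - 0.6833 = 0.3167 bits/use


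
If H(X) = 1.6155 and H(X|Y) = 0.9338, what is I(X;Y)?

I(X;Y) = H(X) - H(X|Y)
I(X;Y) = 1.6155 - 0.9338 = 0.6817 bits


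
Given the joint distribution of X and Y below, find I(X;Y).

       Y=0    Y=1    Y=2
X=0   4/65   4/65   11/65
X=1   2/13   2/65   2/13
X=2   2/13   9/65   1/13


H(X) = 1.5784, H(Y) = 1.5477, H(X,Y) = 3.0093
I(X;Y) = H(X) + H(Y) - H(X,Y) = 0.1168 bits


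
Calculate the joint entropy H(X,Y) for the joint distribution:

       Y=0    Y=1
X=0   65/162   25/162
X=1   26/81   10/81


H(X,Y) = -Σ p(x,y) log₂ p(x,y)
  p(0,0)=65/162: -0.4012 × log₂(0.4012) = 0.5286
  p(0,1)=25/162: -0.1543 × log₂(0.1543) = 0.4160
  p(1,0)=26/81: -0.3210 × log₂(0.3210) = 0.5262
  p(1,1)=10/81: -0.1235 × log₂(0.1235) = 0.3726
H(X,Y) = 1.8435 bits


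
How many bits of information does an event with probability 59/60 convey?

Information content I(x) = -log₂(p(x))
I = -log₂(59/60) = -log₂(0.9833)
I = 0.0242 bits


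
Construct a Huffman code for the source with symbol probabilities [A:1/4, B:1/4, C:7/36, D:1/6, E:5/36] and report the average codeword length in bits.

Huffman tree construction:
Combine smallest probabilities repeatedly
Resulting codes:
  A: 01 (length 2)
  B: 10 (length 2)
  C: 00 (length 2)
  D: 111 (length 3)
  E: 110 (length 3)
Average length = Σ p(s) × length(s) = 2.3056 bits


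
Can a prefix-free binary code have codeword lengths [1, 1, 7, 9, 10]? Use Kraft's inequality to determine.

Kraft inequality: Σ 2^(-l_i) ≤ 1 for prefix-free code
Calculating: 2^(-1) + 2^(-1) + 2^(-7) + 2^(-9) + 2^(-10)
= 0.5 + 0.5 + 0.0078125 + 0.001953125 + 0.0009765625
= 1.0107
Since 1.0107 > 1, prefix-free code does not exist


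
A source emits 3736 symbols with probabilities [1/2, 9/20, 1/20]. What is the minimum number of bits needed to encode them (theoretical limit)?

Entropy H = 1.2345 bits/symbol
Minimum bits = H × n = 1.2345 × 3736
= 4612.08 bits


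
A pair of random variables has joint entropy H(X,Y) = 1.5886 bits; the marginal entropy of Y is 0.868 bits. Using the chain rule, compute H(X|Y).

Chain rule: H(X,Y) = H(X|Y) + H(Y)
H(X|Y) = H(X,Y) - H(Y) = 1.5886 - 0.868 = 0.7206 bits


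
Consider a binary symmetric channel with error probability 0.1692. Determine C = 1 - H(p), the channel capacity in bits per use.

For BSC with error probability p:
C = 1 - H(p) where H(p) is binary entropy
H(0.1692) = -0.1692 × log₂(0.1692) - 0.8308 × log₂(0.8308)
H(p) = 0.6559
C = 1 - 0.6559 = 0.3441 bits/use


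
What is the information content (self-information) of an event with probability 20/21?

Information content I(x) = -log₂(p(x))
I = -log₂(20/21) = -log₂(0.9524)
I = 0.0704 bits


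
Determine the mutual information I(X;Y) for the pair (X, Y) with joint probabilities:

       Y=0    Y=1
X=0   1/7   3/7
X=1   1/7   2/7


H(X) = 0.9852, H(Y) = 0.8631, H(X,Y) = 1.8424
I(X;Y) = H(X) + H(Y) - H(X,Y) = 0.0060 bits


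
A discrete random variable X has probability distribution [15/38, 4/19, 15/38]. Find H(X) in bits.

H(X) = -Σ p(x) log₂ p(x)
  -15/38 × log₂(15/38) = 0.5294
  -4/19 × log₂(4/19) = 0.4732
  -15/38 × log₂(15/38) = 0.5294
H(X) = 1.5320 bits


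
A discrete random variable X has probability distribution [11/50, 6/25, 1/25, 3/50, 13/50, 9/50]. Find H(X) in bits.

H(X) = -Σ p(x) log₂ p(x)
  -11/50 × log₂(11/50) = 0.4806
  -6/25 × log₂(6/25) = 0.4941
  -1/25 × log₂(1/25) = 0.1858
  -3/50 × log₂(3/50) = 0.2435
  -13/50 × log₂(13/50) = 0.5053
  -9/50 × log₂(9/50) = 0.4453
H(X) = 2.3546 bits


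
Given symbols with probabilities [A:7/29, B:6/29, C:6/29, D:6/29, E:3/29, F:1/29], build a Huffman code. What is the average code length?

Huffman tree construction:
Combine smallest probabilities repeatedly
Resulting codes:
  A: 10 (length 2)
  B: 111 (length 3)
  C: 00 (length 2)
  D: 01 (length 2)
  E: 1101 (length 4)
  F: 1100 (length 4)
Average length = Σ p(s) × length(s) = 2.4828 bits


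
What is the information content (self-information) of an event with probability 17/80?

Information content I(x) = -log₂(p(x))
I = -log₂(17/80) = -log₂(0.2125)
I = 2.2345 bits


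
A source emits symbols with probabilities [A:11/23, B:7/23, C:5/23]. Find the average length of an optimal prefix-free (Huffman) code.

Huffman tree construction:
Combine smallest probabilities repeatedly
Resulting codes:
  A: 0 (length 1)
  B: 11 (length 2)
  C: 10 (length 2)
Average length = Σ p(s) × length(s) = 1.5217 bits


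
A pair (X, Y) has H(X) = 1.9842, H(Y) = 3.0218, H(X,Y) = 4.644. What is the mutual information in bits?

I(X;Y) = H(X) + H(Y) - H(X,Y)
I(X;Y) = 1.9842 + 3.0218 - 4.644 = 0.362 bits


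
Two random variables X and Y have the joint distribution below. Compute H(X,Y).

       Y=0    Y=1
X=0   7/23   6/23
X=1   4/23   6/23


H(X,Y) = -Σ p(x,y) log₂ p(x,y)
  p(0,0)=7/23: -0.3043 × log₂(0.3043) = 0.5223
  p(0,1)=6/23: -0.2609 × log₂(0.2609) = 0.5057
  p(1,0)=4/23: -0.1739 × log₂(0.1739) = 0.4389
  p(1,1)=6/23: -0.2609 × log₂(0.2609) = 0.5057
H(X,Y) = 1.9726 bits


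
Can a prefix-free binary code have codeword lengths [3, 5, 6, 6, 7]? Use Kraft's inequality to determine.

Kraft inequality: Σ 2^(-l_i) ≤ 1 for prefix-free code
Calculating: 2^(-3) + 2^(-5) + 2^(-6) + 2^(-6) + 2^(-7)
= 0.125 + 0.03125 + 0.015625 + 0.015625 + 0.0078125
= 0.1953
Since 0.1953 ≤ 1, prefix-free code exists


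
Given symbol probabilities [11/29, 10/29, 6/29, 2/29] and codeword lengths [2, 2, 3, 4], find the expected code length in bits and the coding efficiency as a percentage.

Average length L = Σ p_i × l_i = 2.3448 bits
Entropy H = 1.7965 bits
Efficiency η = H/L × 100% = 76.62%


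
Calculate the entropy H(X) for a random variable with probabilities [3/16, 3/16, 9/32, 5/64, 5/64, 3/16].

H(X) = -Σ p(x) log₂ p(x)
  -3/16 × log₂(3/16) = 0.4528
  -3/16 × log₂(3/16) = 0.4528
  -9/32 × log₂(9/32) = 0.5147
  -5/64 × log₂(5/64) = 0.2873
  -5/64 × log₂(5/64) = 0.2873
  -3/16 × log₂(3/16) = 0.4528
H(X) = 2.4479 bits


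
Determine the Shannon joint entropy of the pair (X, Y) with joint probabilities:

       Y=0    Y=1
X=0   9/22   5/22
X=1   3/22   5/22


H(X,Y) = -Σ p(x,y) log₂ p(x,y)
  p(0,0)=9/22: -0.4091 × log₂(0.4091) = 0.5275
  p(0,1)=5/22: -0.2273 × log₂(0.2273) = 0.4858
  p(1,0)=3/22: -0.1364 × log₂(0.1364) = 0.3920
  p(1,1)=5/22: -0.2273 × log₂(0.2273) = 0.4858
H(X,Y) = 1.8911 bits


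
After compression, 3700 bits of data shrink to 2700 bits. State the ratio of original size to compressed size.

Compression ratio = Original / Compressed
= 3700 / 2700 = 1.37:1


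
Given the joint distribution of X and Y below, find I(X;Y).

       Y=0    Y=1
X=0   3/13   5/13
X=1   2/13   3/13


H(X) = 0.9612, H(Y) = 0.9612, H(X,Y) = 1.9220
I(X;Y) = H(X) + H(Y) - H(X,Y) = 0.0005 bits


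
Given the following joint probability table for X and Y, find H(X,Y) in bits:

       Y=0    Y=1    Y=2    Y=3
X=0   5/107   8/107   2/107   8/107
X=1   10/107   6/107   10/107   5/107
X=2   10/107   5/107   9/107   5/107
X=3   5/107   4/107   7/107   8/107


H(X,Y) = -Σ p(x,y) log₂ p(x,y)
  p(0,0)=5/107: -0.0467 × log₂(0.0467) = 0.2065
  p(0,1)=8/107: -0.0748 × log₂(0.0748) = 0.2797
  p(0,2)=2/107: -0.0187 × log₂(0.0187) = 0.1073
  p(0,3)=8/107: -0.0748 × log₂(0.0748) = 0.2797
  p(1,0)=10/107: -0.0935 × log₂(0.0935) = 0.3196
  p(1,1)=6/107: -0.0561 × log₂(0.0561) = 0.2331
  p(1,2)=10/107: -0.0935 × log₂(0.0935) = 0.3196
  p(1,3)=5/107: -0.0467 × log₂(0.0467) = 0.2065
  p(2,0)=10/107: -0.0935 × log₂(0.0935) = 0.3196
  p(2,1)=5/107: -0.0467 × log₂(0.0467) = 0.2065
  p(2,2)=9/107: -0.0841 × log₂(0.0841) = 0.3004
  p(2,3)=5/107: -0.0467 × log₂(0.0467) = 0.2065
  p(3,0)=5/107: -0.0467 × log₂(0.0467) = 0.2065
  p(3,1)=4/107: -0.0374 × log₂(0.0374) = 0.1773
  p(3,2)=7/107: -0.0654 × log₂(0.0654) = 0.2574
  p(3,3)=8/107: -0.0748 × log₂(0.0748) = 0.2797
H(X,Y) = 3.9060 bits


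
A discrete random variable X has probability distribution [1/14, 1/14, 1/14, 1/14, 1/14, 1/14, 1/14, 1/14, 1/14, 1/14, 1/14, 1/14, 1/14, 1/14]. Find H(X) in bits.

H(X) = -Σ p(x) log₂ p(x)
  -1/14 × log₂(1/14) = 0.2720
  -1/14 × log₂(1/14) = 0.2720
  -1/14 × log₂(1/14) = 0.2720
  -1/14 × log₂(1/14) = 0.2720
  -1/14 × log₂(1/14) = 0.2720
  -1/14 × log₂(1/14) = 0.2720
  -1/14 × log₂(1/14) = 0.2720
  -1/14 × log₂(1/14) = 0.2720
  -1/14 × log₂(1/14) = 0.2720
  -1/14 × log₂(1/14) = 0.2720
  -1/14 × log₂(1/14) = 0.2720
  -1/14 × log₂(1/14) = 0.2720
  -1/14 × log₂(1/14) = 0.2720
  -1/14 × log₂(1/14) = 0.2720
H(X) = 3.8074 bits


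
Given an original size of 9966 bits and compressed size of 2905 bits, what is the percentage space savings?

Space savings = (1 - Compressed/Original) × 100%
= (1 - 2905/9966) × 100%
= 70.85%


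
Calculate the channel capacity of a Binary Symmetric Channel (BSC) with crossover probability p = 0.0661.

For BSC with error probability p:
C = 1 - H(p) where H(p) is binary entropy
H(0.0661) = -0.0661 × log₂(0.0661) - 0.9339 × log₂(0.9339)
H(p) = 0.3512
C = 1 - 0.3512 = 0.6488 bits/use


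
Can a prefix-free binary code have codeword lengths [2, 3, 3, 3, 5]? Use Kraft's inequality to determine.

Kraft inequality: Σ 2^(-l_i) ≤ 1 for prefix-free code
Calculating: 2^(-2) + 2^(-3) + 2^(-3) + 2^(-3) + 2^(-5)
= 0.25 + 0.125 + 0.125 + 0.125 + 0.03125
= 0.6562
Since 0.6562 ≤ 1, prefix-free code exists


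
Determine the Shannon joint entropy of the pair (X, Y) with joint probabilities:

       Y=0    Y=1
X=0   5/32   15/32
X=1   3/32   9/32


H(X,Y) = -Σ p(x,y) log₂ p(x,y)
  p(0,0)=5/32: -0.1562 × log₂(0.1562) = 0.4184
  p(0,1)=15/32: -0.4688 × log₂(0.4688) = 0.5124
  p(1,0)=3/32: -0.0938 × log₂(0.0938) = 0.3202
  p(1,1)=9/32: -0.2812 × log₂(0.2812) = 0.5147
H(X,Y) = 1.7657 bits


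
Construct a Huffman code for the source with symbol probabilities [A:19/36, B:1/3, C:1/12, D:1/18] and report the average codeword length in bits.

Huffman tree construction:
Combine smallest probabilities repeatedly
Resulting codes:
  A: 1 (length 1)
  B: 01 (length 2)
  C: 001 (length 3)
  D: 000 (length 3)
Average length = Σ p(s) × length(s) = 1.6111 bits


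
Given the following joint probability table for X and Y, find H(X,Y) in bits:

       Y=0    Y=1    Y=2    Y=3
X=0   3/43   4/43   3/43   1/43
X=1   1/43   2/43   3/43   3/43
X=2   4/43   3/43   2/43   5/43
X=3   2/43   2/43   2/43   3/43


H(X,Y) = -Σ p(x,y) log₂ p(x,y)
  p(0,0)=3/43: -0.0698 × log₂(0.0698) = 0.2680
  p(0,1)=4/43: -0.0930 × log₂(0.0930) = 0.3187
  p(0,2)=3/43: -0.0698 × log₂(0.0698) = 0.2680
  p(0,3)=1/43: -0.0233 × log₂(0.0233) = 0.1262
  p(1,0)=1/43: -0.0233 × log₂(0.0233) = 0.1262
  p(1,1)=2/43: -0.0465 × log₂(0.0465) = 0.2059
  p(1,2)=3/43: -0.0698 × log₂(0.0698) = 0.2680
  p(1,3)=3/43: -0.0698 × log₂(0.0698) = 0.2680
  p(2,0)=4/43: -0.0930 × log₂(0.0930) = 0.3187
  p(2,1)=3/43: -0.0698 × log₂(0.0698) = 0.2680
  p(2,2)=2/43: -0.0465 × log₂(0.0465) = 0.2059
  p(2,3)=5/43: -0.1163 × log₂(0.1163) = 0.3610
  p(3,0)=2/43: -0.0465 × log₂(0.0465) = 0.2059
  p(3,1)=2/43: -0.0465 × log₂(0.0465) = 0.2059
  p(3,2)=2/43: -0.0465 × log₂(0.0465) = 0.2059
  p(3,3)=3/43: -0.0698 × log₂(0.0698) = 0.2680
H(X,Y) = 3.8881 bits


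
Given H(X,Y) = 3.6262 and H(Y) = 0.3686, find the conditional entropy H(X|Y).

Chain rule: H(X,Y) = H(X|Y) + H(Y)
H(X|Y) = H(X,Y) - H(Y) = 3.6262 - 0.3686 = 3.2576 bits


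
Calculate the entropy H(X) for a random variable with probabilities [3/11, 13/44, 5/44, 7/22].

H(X) = -Σ p(x) log₂ p(x)
  -3/11 × log₂(3/11) = 0.5112
  -13/44 × log₂(13/44) = 0.5197
  -5/44 × log₂(5/44) = 0.3565
  -7/22 × log₂(7/22) = 0.5257
H(X) = 1.9131 bits


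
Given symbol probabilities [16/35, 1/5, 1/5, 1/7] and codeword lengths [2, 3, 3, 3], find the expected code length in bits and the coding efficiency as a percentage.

Average length L = Σ p_i × l_i = 2.5429 bits
Entropy H = 1.8461 bits
Efficiency η = H/L × 100% = 72.60%


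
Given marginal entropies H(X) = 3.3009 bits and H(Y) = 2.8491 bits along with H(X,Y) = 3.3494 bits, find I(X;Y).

I(X;Y) = H(X) + H(Y) - H(X,Y)
I(X;Y) = 3.3009 + 2.8491 - 3.3494 = 2.8006 bits


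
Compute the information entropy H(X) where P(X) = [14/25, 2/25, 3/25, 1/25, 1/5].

H(X) = -Σ p(x) log₂ p(x)
  -14/25 × log₂(14/25) = 0.4684
  -2/25 × log₂(2/25) = 0.2915
  -3/25 × log₂(3/25) = 0.3671
  -1/25 × log₂(1/25) = 0.1858
  -1/5 × log₂(1/5) = 0.4644
H(X) = 1.7772 bits


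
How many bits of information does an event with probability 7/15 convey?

Information content I(x) = -log₂(p(x))
I = -log₂(7/15) = -log₂(0.4667)
I = 1.0995 bits


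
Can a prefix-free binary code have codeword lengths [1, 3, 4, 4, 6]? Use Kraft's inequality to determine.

Kraft inequality: Σ 2^(-l_i) ≤ 1 for prefix-free code
Calculating: 2^(-1) + 2^(-3) + 2^(-4) + 2^(-4) + 2^(-6)
= 0.5 + 0.125 + 0.0625 + 0.0625 + 0.015625
= 0.7656
Since 0.7656 ≤ 1, prefix-free code exists


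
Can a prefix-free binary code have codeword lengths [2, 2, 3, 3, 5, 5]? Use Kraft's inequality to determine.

Kraft inequality: Σ 2^(-l_i) ≤ 1 for prefix-free code
Calculating: 2^(-2) + 2^(-2) + 2^(-3) + 2^(-3) + 2^(-5) + 2^(-5)
= 0.25 + 0.25 + 0.125 + 0.125 + 0.03125 + 0.03125
= 0.8125
Since 0.8125 ≤ 1, prefix-free code exists


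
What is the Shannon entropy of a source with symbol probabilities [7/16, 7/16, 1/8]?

H(X) = -Σ p(x) log₂ p(x)
  -7/16 × log₂(7/16) = 0.5218
  -7/16 × log₂(7/16) = 0.5218
  -1/8 × log₂(1/8) = 0.3750
H(X) = 1.4186 bits


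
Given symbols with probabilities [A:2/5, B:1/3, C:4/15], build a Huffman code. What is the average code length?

Huffman tree construction:
Combine smallest probabilities repeatedly
Resulting codes:
  A: 0 (length 1)
  B: 11 (length 2)
  C: 10 (length 2)
Average length = Σ p(s) × length(s) = 1.6000 bits


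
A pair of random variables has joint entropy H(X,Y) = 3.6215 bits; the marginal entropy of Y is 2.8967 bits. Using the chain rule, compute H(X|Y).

Chain rule: H(X,Y) = H(X|Y) + H(Y)
H(X|Y) = H(X,Y) - H(Y) = 3.6215 - 2.8967 = 0.7248 bits


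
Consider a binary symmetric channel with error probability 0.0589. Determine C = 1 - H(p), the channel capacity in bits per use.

For BSC with error probability p:
C = 1 - H(p) where H(p) is binary entropy
H(0.0589) = -0.0589 × log₂(0.0589) - 0.9411 × log₂(0.9411)
H(p) = 0.3231
C = 1 - 0.3231 = 0.6769 bits/use


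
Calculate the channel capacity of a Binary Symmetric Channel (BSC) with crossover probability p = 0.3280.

For BSC with error probability p:
C = 1 - H(p) where H(p) is binary entropy
H(0.3280) = -0.3280 × log₂(0.3280) - 0.6720 × log₂(0.6720)
H(p) = 0.9129
C = 1 - 0.9129 = 0.0871 bits/use


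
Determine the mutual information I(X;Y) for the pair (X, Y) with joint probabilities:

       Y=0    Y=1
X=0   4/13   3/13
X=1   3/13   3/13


H(X) = 0.9957, H(Y) = 0.9957, H(X,Y) = 1.9878
I(X;Y) = H(X) + H(Y) - H(X,Y) = 0.0037 bits


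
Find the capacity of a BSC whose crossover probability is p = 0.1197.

For BSC with error probability p:
C = 1 - H(p) where H(p) is binary entropy
H(0.1197) = -0.1197 × log₂(0.1197) - 0.8803 × log₂(0.8803)
H(p) = 0.5285
C = 1 - 0.5285 = 0.4715 bits/use


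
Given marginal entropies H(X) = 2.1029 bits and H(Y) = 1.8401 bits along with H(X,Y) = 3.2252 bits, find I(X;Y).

I(X;Y) = H(X) + H(Y) - H(X,Y)
I(X;Y) = 2.1029 + 1.8401 - 3.2252 = 0.7178 bits


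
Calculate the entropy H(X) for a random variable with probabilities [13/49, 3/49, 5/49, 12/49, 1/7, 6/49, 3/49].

H(X) = -Σ p(x) log₂ p(x)
  -13/49 × log₂(13/49) = 0.5079
  -3/49 × log₂(3/49) = 0.2467
  -5/49 × log₂(5/49) = 0.3360
  -12/49 × log₂(12/49) = 0.4971
  -1/7 × log₂(1/7) = 0.4011
  -6/49 × log₂(6/49) = 0.3710
  -3/49 × log₂(3/49) = 0.2467
H(X) = 2.6064 bits


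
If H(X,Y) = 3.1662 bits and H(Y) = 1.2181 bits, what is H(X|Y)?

Chain rule: H(X,Y) = H(X|Y) + H(Y)
H(X|Y) = H(X,Y) - H(Y) = 3.1662 - 1.2181 = 1.9481 bits


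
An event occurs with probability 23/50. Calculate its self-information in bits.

Information content I(x) = -log₂(p(x))
I = -log₂(23/50) = -log₂(0.4600)
I = 1.1203 bits


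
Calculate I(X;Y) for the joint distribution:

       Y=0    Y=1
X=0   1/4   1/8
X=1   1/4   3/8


H(X) = 0.9544, H(Y) = 1.0000, H(X,Y) = 1.9056
I(X;Y) = H(X) + H(Y) - H(X,Y) = 0.0488 bits


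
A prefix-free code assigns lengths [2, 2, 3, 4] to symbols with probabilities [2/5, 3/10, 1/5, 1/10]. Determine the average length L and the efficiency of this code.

Average length L = Σ p_i × l_i = 2.4000 bits
Entropy H = 1.8464 bits
Efficiency η = H/L × 100% = 76.93%


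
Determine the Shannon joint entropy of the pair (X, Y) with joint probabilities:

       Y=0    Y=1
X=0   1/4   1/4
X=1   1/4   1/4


H(X,Y) = -Σ p(x,y) log₂ p(x,y)
  p(0,0)=1/4: -0.2500 × log₂(0.2500) = 0.5000
  p(0,1)=1/4: -0.2500 × log₂(0.2500) = 0.5000
  p(1,0)=1/4: -0.2500 × log₂(0.2500) = 0.5000
  p(1,1)=1/4: -0.2500 × log₂(0.2500) = 0.5000
H(X,Y) = 2.0000 bits
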